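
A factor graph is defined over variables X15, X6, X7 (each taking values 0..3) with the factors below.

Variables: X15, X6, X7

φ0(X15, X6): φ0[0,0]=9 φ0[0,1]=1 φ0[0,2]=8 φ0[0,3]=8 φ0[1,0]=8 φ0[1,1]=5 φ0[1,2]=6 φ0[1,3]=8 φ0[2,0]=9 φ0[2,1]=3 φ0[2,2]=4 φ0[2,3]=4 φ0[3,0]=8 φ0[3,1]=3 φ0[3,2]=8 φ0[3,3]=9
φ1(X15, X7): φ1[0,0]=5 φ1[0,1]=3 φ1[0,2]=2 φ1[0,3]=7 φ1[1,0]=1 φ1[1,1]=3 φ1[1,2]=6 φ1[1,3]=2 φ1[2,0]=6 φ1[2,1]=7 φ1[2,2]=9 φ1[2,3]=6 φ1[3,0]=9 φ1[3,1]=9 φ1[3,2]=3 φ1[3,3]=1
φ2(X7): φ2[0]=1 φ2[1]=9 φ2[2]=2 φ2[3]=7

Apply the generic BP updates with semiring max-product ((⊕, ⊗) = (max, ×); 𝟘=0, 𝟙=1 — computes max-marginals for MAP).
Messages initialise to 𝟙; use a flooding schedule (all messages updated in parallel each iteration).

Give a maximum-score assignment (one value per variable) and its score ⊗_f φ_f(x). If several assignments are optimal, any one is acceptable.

assignment: (X15=3, X6=3, X7=1); score = 729

init: all messages = 𝟙 over 4 values
r1 m[φ0→X15] = [9, 8, 9, 9]
r1 m[φ0→X6] = [9, 5, 8, 9]
r1 m[φ1→X15] = [7, 6, 9, 9]
r1 m[φ1→X7] = [9, 9, 9, 7]
r1 m[φ2→X7] = [1, 9, 2, 7]
r1 m[X15→φ0] = [1, 1, 1, 1]
r1 m[X15→φ1] = [1, 1, 1, 1]
r1 m[X6→φ0] = [1, 1, 1, 1]
r1 m[X7→φ1] = [1, 1, 1, 1]
r1 m[X7→φ2] = [1, 1, 1, 1]
r2 m[φ0→X15] = [9, 8, 9, 9]
r2 m[φ0→X6] = [9, 5, 8, 9]
r2 m[φ1→X15] = [7, 6, 9, 9]
r2 m[φ1→X7] = [9, 9, 9, 7]
r2 m[φ2→X7] = [1, 9, 2, 7]
r2 m[X15→φ0] = [7, 6, 9, 9]
r2 m[X15→φ1] = [9, 8, 9, 9]
r2 m[X6→φ0] = [1, 1, 1, 1]
r2 m[X7→φ1] = [1, 9, 2, 7]
r2 m[X7→φ2] = [9, 9, 9, 7]
r3 m[φ0→X15] = [9, 8, 9, 9]
r3 m[φ0→X6] = [81, 30, 72, 81]
r3 m[φ1→X15] = [49, 27, 63, 81]
r3 m[φ1→X7] = [81, 81, 81, 63]
r3 m[φ2→X7] = [1, 9, 2, 7]
r3 m[X15→φ0] = [7, 6, 9, 9]
r3 m[X15→φ1] = [9, 8, 9, 9]
r3 m[X6→φ0] = [1, 1, 1, 1]
r3 m[X7→φ1] = [1, 9, 2, 7]
r3 m[X7→φ2] = [9, 9, 9, 7]
r4 m[φ0→X15] = [9, 8, 9, 9]
r4 m[φ0→X6] = [81, 30, 72, 81]
r4 m[φ1→X15] = [49, 27, 63, 81]
r4 m[φ1→X7] = [81, 81, 81, 63]
r4 m[φ2→X7] = [1, 9, 2, 7]
r4 m[X15→φ0] = [49, 27, 63, 81]
r4 m[X15→φ1] = [9, 8, 9, 9]
r4 m[X6→φ0] = [1, 1, 1, 1]
r4 m[X7→φ1] = [1, 9, 2, 7]
r4 m[X7→φ2] = [81, 81, 81, 63]
r5 m[φ0→X15] = [9, 8, 9, 9]
r5 m[φ0→X6] = [648, 243, 648, 729]
r5 m[φ1→X15] = [49, 27, 63, 81]
r5 m[φ1→X7] = [81, 81, 81, 63]
r5 m[φ2→X7] = [1, 9, 2, 7]
r5 m[X15→φ0] = [49, 27, 63, 81]
r5 m[X15→φ1] = [9, 8, 9, 9]
r5 m[X6→φ0] = [1, 1, 1, 1]
r5 m[X7→φ1] = [1, 9, 2, 7]
r5 m[X7→φ2] = [81, 81, 81, 63]
r6 m[φ0→X15] = [9, 8, 9, 9]
r6 m[φ0→X6] = [648, 243, 648, 729]
r6 m[φ1→X15] = [49, 27, 63, 81]
r6 m[φ1→X7] = [81, 81, 81, 63]
r6 m[φ2→X7] = [1, 9, 2, 7]
r6 m[X15→φ0] = [49, 27, 63, 81]
r6 m[X15→φ1] = [9, 8, 9, 9]
r6 m[X6→φ0] = [1, 1, 1, 1]
r6 m[X7→φ1] = [1, 9, 2, 7]
r6 m[X7→φ2] = [81, 81, 81, 63]
fixed point reached at round 6
traceback from X15: (X15=3, X6=3, X7=1), score=729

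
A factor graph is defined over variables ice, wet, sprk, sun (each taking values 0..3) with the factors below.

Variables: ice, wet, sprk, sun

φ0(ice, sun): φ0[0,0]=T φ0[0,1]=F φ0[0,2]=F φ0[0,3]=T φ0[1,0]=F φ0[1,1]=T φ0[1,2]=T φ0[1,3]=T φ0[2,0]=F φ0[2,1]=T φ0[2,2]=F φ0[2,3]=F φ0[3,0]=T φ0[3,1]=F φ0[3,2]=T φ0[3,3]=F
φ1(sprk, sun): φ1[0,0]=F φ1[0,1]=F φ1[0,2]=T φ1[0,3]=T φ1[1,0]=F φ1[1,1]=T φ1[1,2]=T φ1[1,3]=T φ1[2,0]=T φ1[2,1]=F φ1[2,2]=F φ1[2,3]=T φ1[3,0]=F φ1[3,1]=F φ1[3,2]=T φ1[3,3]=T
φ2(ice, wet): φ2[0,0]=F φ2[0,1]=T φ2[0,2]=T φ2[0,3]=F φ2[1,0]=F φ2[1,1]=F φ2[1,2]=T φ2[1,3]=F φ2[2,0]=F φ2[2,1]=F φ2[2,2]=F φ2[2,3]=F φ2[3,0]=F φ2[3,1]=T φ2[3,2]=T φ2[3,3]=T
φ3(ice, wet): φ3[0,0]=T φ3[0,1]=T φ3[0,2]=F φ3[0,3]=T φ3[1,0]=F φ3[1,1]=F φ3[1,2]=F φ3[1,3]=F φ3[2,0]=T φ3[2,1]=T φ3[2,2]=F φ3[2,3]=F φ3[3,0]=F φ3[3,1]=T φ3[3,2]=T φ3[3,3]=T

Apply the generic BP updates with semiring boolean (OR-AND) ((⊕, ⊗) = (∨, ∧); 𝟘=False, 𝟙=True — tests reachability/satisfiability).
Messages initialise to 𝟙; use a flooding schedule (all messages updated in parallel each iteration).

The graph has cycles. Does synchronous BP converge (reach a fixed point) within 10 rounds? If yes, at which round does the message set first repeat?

init: all messages = 𝟙 over 4 values
r1 m[φ0→ice] = [T, T, T, T]
r1 m[φ0→sun] = [T, T, T, T]
r1 m[φ1→sprk] = [T, T, T, T]
r1 m[φ1→sun] = [T, T, T, T]
r1 m[φ2→ice] = [T, T, F, T]
r1 m[φ2→wet] = [F, T, T, T]
r1 m[φ3→ice] = [T, F, T, T]
r1 m[φ3→wet] = [T, T, T, T]
r1 m[ice→φ0] = [T, T, T, T]
r1 m[ice→φ2] = [T, T, T, T]
r1 m[ice→φ3] = [T, T, T, T]
r1 m[wet→φ2] = [T, T, T, T]
r1 m[wet→φ3] = [T, T, T, T]
r1 m[sprk→φ1] = [T, T, T, T]
r1 m[sun→φ0] = [T, T, T, T]
r1 m[sun→φ1] = [T, T, T, T]
r2 m[φ0→ice] = [T, T, T, T]
r2 m[φ0→sun] = [T, T, T, T]
r2 m[φ1→sprk] = [T, T, T, T]
r2 m[φ1→sun] = [T, T, T, T]
r2 m[φ2→ice] = [T, T, F, T]
r2 m[φ2→wet] = [F, T, T, T]
r2 m[φ3→ice] = [T, F, T, T]
r2 m[φ3→wet] = [T, T, T, T]
r2 m[ice→φ0] = [T, F, F, T]
r2 m[ice→φ2] = [T, F, T, T]
r2 m[ice→φ3] = [T, T, F, T]
r2 m[wet→φ2] = [T, T, T, T]
r2 m[wet→φ3] = [F, T, T, T]
r2 m[sprk→φ1] = [T, T, T, T]
r2 m[sun→φ0] = [T, T, T, T]
r2 m[sun→φ1] = [T, T, T, T]
r3 m[φ0→ice] = [T, T, T, T]
r3 m[φ0→sun] = [T, F, T, T]
r3 m[φ1→sprk] = [T, T, T, T]
r3 m[φ1→sun] = [T, T, T, T]
r3 m[φ2→ice] = [T, T, F, T]
r3 m[φ2→wet] = [F, T, T, T]
r3 m[φ3→ice] = [T, F, T, T]
r3 m[φ3→wet] = [T, T, T, T]
r3 m[ice→φ0] = [T, F, F, T]
r3 m[ice→φ2] = [T, F, T, T]
r3 m[ice→φ3] = [T, T, F, T]
r3 m[wet→φ2] = [T, T, T, T]
r3 m[wet→φ3] = [F, T, T, T]
r3 m[sprk→φ1] = [T, T, T, T]
r3 m[sun→φ0] = [T, T, T, T]
r3 m[sun→φ1] = [T, T, T, T]
r4 m[φ0→ice] = [T, T, T, T]
r4 m[φ0→sun] = [T, F, T, T]
r4 m[φ1→sprk] = [T, T, T, T]
r4 m[φ1→sun] = [T, T, T, T]
r4 m[φ2→ice] = [T, T, F, T]
r4 m[φ2→wet] = [F, T, T, T]
r4 m[φ3→ice] = [T, F, T, T]
r4 m[φ3→wet] = [T, T, T, T]
r4 m[ice→φ0] = [T, F, F, T]
r4 m[ice→φ2] = [T, F, T, T]
r4 m[ice→φ3] = [T, T, F, T]
r4 m[wet→φ2] = [T, T, T, T]
r4 m[wet→φ3] = [F, T, T, T]
r4 m[sprk→φ1] = [T, T, T, T]
r4 m[sun→φ0] = [T, T, T, T]
r4 m[sun→φ1] = [T, F, T, T]
r5 m[φ0→ice] = [T, T, T, T]
r5 m[φ0→sun] = [T, F, T, T]
r5 m[φ1→sprk] = [T, T, T, T]
r5 m[φ1→sun] = [T, T, T, T]
r5 m[φ2→ice] = [T, T, F, T]
r5 m[φ2→wet] = [F, T, T, T]
r5 m[φ3→ice] = [T, F, T, T]
r5 m[φ3→wet] = [T, T, T, T]
r5 m[ice→φ0] = [T, F, F, T]
r5 m[ice→φ2] = [T, F, T, T]
r5 m[ice→φ3] = [T, T, F, T]
r5 m[wet→φ2] = [T, T, T, T]
r5 m[wet→φ3] = [F, T, T, T]
r5 m[sprk→φ1] = [T, T, T, T]
r5 m[sun→φ0] = [T, T, T, T]
r5 m[sun→φ1] = [T, F, T, T]
fixed point reached at round 5
messages reach a fixed point at round 5

CONVERGED at round 5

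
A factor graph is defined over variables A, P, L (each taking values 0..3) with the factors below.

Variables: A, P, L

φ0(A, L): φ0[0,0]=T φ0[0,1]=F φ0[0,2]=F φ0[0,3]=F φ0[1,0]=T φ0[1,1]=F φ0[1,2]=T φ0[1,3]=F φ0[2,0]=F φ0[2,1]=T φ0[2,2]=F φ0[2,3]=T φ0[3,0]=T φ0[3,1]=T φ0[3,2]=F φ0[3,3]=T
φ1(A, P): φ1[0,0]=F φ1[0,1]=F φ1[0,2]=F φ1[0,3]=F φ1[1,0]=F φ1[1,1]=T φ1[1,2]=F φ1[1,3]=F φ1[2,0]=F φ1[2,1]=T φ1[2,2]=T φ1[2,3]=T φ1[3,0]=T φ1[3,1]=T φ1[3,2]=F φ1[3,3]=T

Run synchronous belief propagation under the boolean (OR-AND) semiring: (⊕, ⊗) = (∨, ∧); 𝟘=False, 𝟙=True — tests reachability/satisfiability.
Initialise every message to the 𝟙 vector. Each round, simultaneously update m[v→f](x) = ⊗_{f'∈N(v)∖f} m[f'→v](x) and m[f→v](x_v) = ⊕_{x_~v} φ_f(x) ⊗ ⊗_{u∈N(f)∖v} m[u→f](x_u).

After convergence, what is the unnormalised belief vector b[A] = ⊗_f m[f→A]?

b[A] = [F, T, T, T]

init: all messages = 𝟙 over 4 values
r1 m[φ0→A] = [T, T, T, T]
r1 m[φ0→L] = [T, T, T, T]
r1 m[φ1→A] = [F, T, T, T]
r1 m[φ1→P] = [T, T, T, T]
r1 m[A→φ0] = [T, T, T, T]
r1 m[A→φ1] = [T, T, T, T]
r1 m[P→φ1] = [T, T, T, T]
r1 m[L→φ0] = [T, T, T, T]
r2 m[φ0→A] = [T, T, T, T]
r2 m[φ0→L] = [T, T, T, T]
r2 m[φ1→A] = [F, T, T, T]
r2 m[φ1→P] = [T, T, T, T]
r2 m[A→φ0] = [F, T, T, T]
r2 m[A→φ1] = [T, T, T, T]
r2 m[P→φ1] = [T, T, T, T]
r2 m[L→φ0] = [T, T, T, T]
r3 m[φ0→A] = [T, T, T, T]
r3 m[φ0→L] = [T, T, T, T]
r3 m[φ1→A] = [F, T, T, T]
r3 m[φ1→P] = [T, T, T, T]
r3 m[A→φ0] = [F, T, T, T]
r3 m[A→φ1] = [T, T, T, T]
r3 m[P→φ1] = [T, T, T, T]
r3 m[L→φ0] = [T, T, T, T]
fixed point reached at round 3
b[A] = ⊗ incoming = [F, T, T, T]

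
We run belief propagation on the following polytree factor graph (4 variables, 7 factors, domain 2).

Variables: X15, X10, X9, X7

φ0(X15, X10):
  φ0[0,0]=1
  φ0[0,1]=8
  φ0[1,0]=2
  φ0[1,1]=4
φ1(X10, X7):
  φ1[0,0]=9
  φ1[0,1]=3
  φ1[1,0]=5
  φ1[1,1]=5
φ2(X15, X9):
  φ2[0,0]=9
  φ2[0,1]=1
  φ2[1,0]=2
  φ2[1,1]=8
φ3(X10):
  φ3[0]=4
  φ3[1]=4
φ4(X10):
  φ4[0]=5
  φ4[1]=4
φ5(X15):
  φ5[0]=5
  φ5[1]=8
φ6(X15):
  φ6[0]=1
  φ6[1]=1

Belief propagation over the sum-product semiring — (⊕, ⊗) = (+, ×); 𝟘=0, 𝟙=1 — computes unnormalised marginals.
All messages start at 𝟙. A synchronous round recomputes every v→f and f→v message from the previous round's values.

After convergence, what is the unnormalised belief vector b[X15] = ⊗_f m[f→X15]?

init: all messages = 𝟙 over 2 values
r1 m[φ0→X15] = [9, 6]
r1 m[φ0→X10] = [3, 12]
r1 m[φ1→X10] = [12, 10]
r1 m[φ1→X7] = [14, 8]
r1 m[φ2→X15] = [10, 10]
r1 m[φ2→X9] = [11, 9]
r1 m[φ3→X10] = [4, 4]
r1 m[φ4→X10] = [5, 4]
r1 m[φ5→X15] = [5, 8]
r1 m[φ6→X15] = [1, 1]
r1 m[X15→φ0] = [1, 1]
r1 m[X15→φ2] = [1, 1]
r1 m[X15→φ5] = [1, 1]
r1 m[X15→φ6] = [1, 1]
r1 m[X10→φ0] = [1, 1]
r1 m[X10→φ1] = [1, 1]
r1 m[X10→φ3] = [1, 1]
r1 m[X10→φ4] = [1, 1]
r1 m[X9→φ2] = [1, 1]
r1 m[X7→φ1] = [1, 1]
r2 m[φ0→X15] = [9, 6]
r2 m[φ0→X10] = [3, 12]
r2 m[φ1→X10] = [12, 10]
r2 m[φ1→X7] = [14, 8]
r2 m[φ2→X15] = [10, 10]
r2 m[φ2→X9] = [11, 9]
r2 m[φ3→X10] = [4, 4]
r2 m[φ4→X10] = [5, 4]
r2 m[φ5→X15] = [5, 8]
r2 m[φ6→X15] = [1, 1]
r2 m[X15→φ0] = [50, 80]
r2 m[X15→φ2] = [45, 48]
r2 m[X15→φ5] = [90, 60]
r2 m[X15→φ6] = [450, 480]
r2 m[X10→φ0] = [240, 160]
r2 m[X10→φ1] = [60, 192]
r2 m[X10→φ3] = [180, 480]
r2 m[X10→φ4] = [144, 480]
r2 m[X9→φ2] = [1, 1]
r2 m[X7→φ1] = [1, 1]
r3 m[φ0→X15] = [1520, 1120]
r3 m[φ0→X10] = [210, 720]
r3 m[φ1→X10] = [12, 10]
r3 m[φ1→X7] = [1500, 1140]
r3 m[φ2→X15] = [10, 10]
r3 m[φ2→X9] = [501, 429]
r3 m[φ3→X10] = [4, 4]
r3 m[φ4→X10] = [5, 4]
r3 m[φ5→X15] = [5, 8]
r3 m[φ6→X15] = [1, 1]
r3 m[X15→φ0] = [50, 80]
r3 m[X15→φ2] = [45, 48]
r3 m[X15→φ5] = [90, 60]
r3 m[X15→φ6] = [450, 480]
r3 m[X10→φ0] = [240, 160]
r3 m[X10→φ1] = [60, 192]
r3 m[X10→φ3] = [180, 480]
r3 m[X10→φ4] = [144, 480]
r3 m[X9→φ2] = [1, 1]
r3 m[X7→φ1] = [1, 1]
r4 m[φ0→X15] = [1520, 1120]
r4 m[φ0→X10] = [210, 720]
r4 m[φ1→X10] = [12, 10]
r4 m[φ1→X7] = [1500, 1140]
r4 m[φ2→X15] = [10, 10]
r4 m[φ2→X9] = [501, 429]
r4 m[φ3→X10] = [4, 4]
r4 m[φ4→X10] = [5, 4]
r4 m[φ5→X15] = [5, 8]
r4 m[φ6→X15] = [1, 1]
r4 m[X15→φ0] = [50, 80]
r4 m[X15→φ2] = [7600, 8960]
r4 m[X15→φ5] = [15200, 11200]
r4 m[X15→φ6] = [76000, 89600]
r4 m[X10→φ0] = [240, 160]
r4 m[X10→φ1] = [4200, 11520]
r4 m[X10→φ3] = [12600, 28800]
r4 m[X10→φ4] = [10080, 28800]
r4 m[X9→φ2] = [1, 1]
r4 m[X7→φ1] = [1, 1]
r5 m[φ0→X15] = [1520, 1120]
r5 m[φ0→X10] = [210, 720]
r5 m[φ1→X10] = [12, 10]
r5 m[φ1→X7] = [95400, 70200]
r5 m[φ2→X15] = [10, 10]
r5 m[φ2→X9] = [86320, 79280]
r5 m[φ3→X10] = [4, 4]
r5 m[φ4→X10] = [5, 4]
r5 m[φ5→X15] = [5, 8]
r5 m[φ6→X15] = [1, 1]
r5 m[X15→φ0] = [50, 80]
r5 m[X15→φ2] = [7600, 8960]
r5 m[X15→φ5] = [15200, 11200]
r5 m[X15→φ6] = [76000, 89600]
r5 m[X10→φ0] = [240, 160]
r5 m[X10→φ1] = [4200, 11520]
r5 m[X10→φ3] = [12600, 28800]
r5 m[X10→φ4] = [10080, 28800]
r5 m[X9→φ2] = [1, 1]
r5 m[X7→φ1] = [1, 1]
r6 m[φ0→X15] = [1520, 1120]
r6 m[φ0→X10] = [210, 720]
r6 m[φ1→X10] = [12, 10]
r6 m[φ1→X7] = [95400, 70200]
r6 m[φ2→X15] = [10, 10]
r6 m[φ2→X9] = [86320, 79280]
r6 m[φ3→X10] = [4, 4]
r6 m[φ4→X10] = [5, 4]
r6 m[φ5→X15] = [5, 8]
r6 m[φ6→X15] = [1, 1]
r6 m[X15→φ0] = [50, 80]
r6 m[X15→φ2] = [7600, 8960]
r6 m[X15→φ5] = [15200, 11200]
r6 m[X15→φ6] = [76000, 89600]
r6 m[X10→φ0] = [240, 160]
r6 m[X10→φ1] = [4200, 11520]
r6 m[X10→φ3] = [12600, 28800]
r6 m[X10→φ4] = [10080, 28800]
r6 m[X9→φ2] = [1, 1]
r6 m[X7→φ1] = [1, 1]
fixed point reached at round 6
b[X15] = ⊗ incoming = [76000, 89600]

b[X15] = [76000, 89600]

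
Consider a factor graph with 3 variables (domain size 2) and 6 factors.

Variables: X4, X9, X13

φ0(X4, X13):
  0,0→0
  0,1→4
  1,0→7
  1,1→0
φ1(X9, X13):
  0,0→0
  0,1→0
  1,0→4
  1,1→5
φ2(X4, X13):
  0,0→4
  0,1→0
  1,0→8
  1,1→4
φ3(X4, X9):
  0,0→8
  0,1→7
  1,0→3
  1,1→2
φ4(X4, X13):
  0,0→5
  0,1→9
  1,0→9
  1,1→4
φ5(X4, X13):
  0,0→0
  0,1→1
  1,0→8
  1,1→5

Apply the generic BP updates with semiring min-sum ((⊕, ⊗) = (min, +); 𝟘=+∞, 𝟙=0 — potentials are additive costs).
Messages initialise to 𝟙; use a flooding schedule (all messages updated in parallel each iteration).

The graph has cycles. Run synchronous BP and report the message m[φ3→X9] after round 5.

message @ round 5 = [31, 30]

init: all messages = 𝟙 over 2 values
r1 m[φ0→X4] = [0, 0]
r1 m[φ0→X13] = [0, 0]
r1 m[φ1→X9] = [0, 4]
r1 m[φ1→X13] = [0, 0]
r1 m[φ2→X4] = [0, 4]
r1 m[φ2→X13] = [4, 0]
r1 m[φ3→X4] = [7, 2]
r1 m[φ3→X9] = [3, 2]
r1 m[φ4→X4] = [5, 4]
r1 m[φ4→X13] = [5, 4]
r1 m[φ5→X4] = [0, 5]
r1 m[φ5→X13] = [0, 1]
r1 m[X4→φ0] = [0, 0]
r1 m[X4→φ2] = [0, 0]
r1 m[X4→φ3] = [0, 0]
r1 m[X4→φ4] = [0, 0]
r1 m[X4→φ5] = [0, 0]
r1 m[X9→φ1] = [0, 0]
r1 m[X9→φ3] = [0, 0]
r1 m[X13→φ0] = [0, 0]
r1 m[X13→φ1] = [0, 0]
r1 m[X13→φ2] = [0, 0]
r1 m[X13→φ4] = [0, 0]
r1 m[X13→φ5] = [0, 0]
r2 m[φ0→X4] = [0, 0]
r2 m[φ0→X13] = [0, 0]
r2 m[φ1→X9] = [0, 4]
r2 m[φ1→X13] = [0, 0]
r2 m[φ2→X4] = [0, 4]
r2 m[φ2→X13] = [4, 0]
r2 m[φ3→X4] = [7, 2]
r2 m[φ3→X9] = [3, 2]
r2 m[φ4→X4] = [5, 4]
r2 m[φ4→X13] = [5, 4]
r2 m[φ5→X4] = [0, 5]
r2 m[φ5→X13] = [0, 1]
r2 m[X4→φ0] = [12, 15]
r2 m[X4→φ2] = [12, 11]
r2 m[X4→φ3] = [5, 13]
r2 m[X4→φ4] = [7, 11]
r2 m[X4→φ5] = [12, 10]
r2 m[X9→φ1] = [3, 2]
r2 m[X9→φ3] = [0, 4]
r2 m[X13→φ0] = [9, 5]
r2 m[X13→φ1] = [9, 5]
r2 m[X13→φ2] = [5, 5]
r2 m[X13→φ4] = [4, 1]
r2 m[X13→φ5] = [9, 4]
r3 m[φ0→X4] = [9, 5]
r3 m[φ0→X13] = [12, 15]
r3 m[φ1→X9] = [5, 10]
r3 m[φ1→X13] = [3, 3]
r3 m[φ2→X4] = [5, 9]
r3 m[φ2→X13] = [16, 12]
r3 m[φ3→X4] = [8, 3]
r3 m[φ3→X9] = [13, 12]
r3 m[φ4→X4] = [9, 5]
r3 m[φ4→X13] = [12, 15]
r3 m[φ5→X4] = [5, 9]
r3 m[φ5→X13] = [12, 13]
r3 m[X4→φ0] = [12, 15]
r3 m[X4→φ2] = [12, 11]
r3 m[X4→φ3] = [5, 13]
r3 m[X4→φ4] = [7, 11]
r3 m[X4→φ5] = [12, 10]
r3 m[X9→φ1] = [3, 2]
r3 m[X9→φ3] = [0, 4]
r3 m[X13→φ0] = [9, 5]
r3 m[X13→φ1] = [9, 5]
r3 m[X13→φ2] = [5, 5]
r3 m[X13→φ4] = [4, 1]
r3 m[X13→φ5] = [9, 4]
r4 m[φ0→X4] = [9, 5]
r4 m[φ0→X13] = [12, 15]
r4 m[φ1→X9] = [5, 10]
r4 m[φ1→X13] = [3, 3]
r4 m[φ2→X4] = [5, 9]
r4 m[φ2→X13] = [16, 12]
r4 m[φ3→X4] = [8, 3]
r4 m[φ3→X9] = [13, 12]
r4 m[φ4→X4] = [9, 5]
r4 m[φ4→X13] = [12, 15]
r4 m[φ5→X4] = [5, 9]
r4 m[φ5→X13] = [12, 13]
r4 m[X4→φ0] = [27, 26]
r4 m[X4→φ2] = [31, 22]
r4 m[X4→φ3] = [28, 28]
r4 m[X4→φ4] = [27, 26]
r4 m[X4→φ5] = [31, 22]
r4 m[X9→φ1] = [13, 12]
r4 m[X9→φ3] = [5, 10]
r4 m[X13→φ0] = [43, 43]
r4 m[X13→φ1] = [52, 55]
r4 m[X13→φ2] = [39, 46]
r4 m[X13→φ4] = [43, 43]
r4 m[X13→φ5] = [43, 45]
r5 m[φ0→X4] = [43, 43]
r5 m[φ0→X13] = [27, 26]
r5 m[φ1→X9] = [52, 56]
r5 m[φ1→X13] = [13, 13]
r5 m[φ2→X4] = [43, 47]
r5 m[φ2→X13] = [30, 26]
r5 m[φ3→X4] = [13, 8]
r5 m[φ3→X9] = [31, 30]
r5 m[φ4→X4] = [48, 47]
r5 m[φ4→X13] = [32, 30]
r5 m[φ5→X4] = [43, 50]
r5 m[φ5→X13] = [30, 27]
r5 m[X4→φ0] = [27, 26]
r5 m[X4→φ2] = [31, 22]
r5 m[X4→φ3] = [28, 28]
r5 m[X4→φ4] = [27, 26]
r5 m[X4→φ5] = [31, 22]
r5 m[X9→φ1] = [13, 12]
r5 m[X9→φ3] = [5, 10]
r5 m[X13→φ0] = [43, 43]
r5 m[X13→φ1] = [52, 55]
r5 m[X13→φ2] = [39, 46]
r5 m[X13→φ4] = [43, 43]
r5 m[X13→φ5] = [43, 45]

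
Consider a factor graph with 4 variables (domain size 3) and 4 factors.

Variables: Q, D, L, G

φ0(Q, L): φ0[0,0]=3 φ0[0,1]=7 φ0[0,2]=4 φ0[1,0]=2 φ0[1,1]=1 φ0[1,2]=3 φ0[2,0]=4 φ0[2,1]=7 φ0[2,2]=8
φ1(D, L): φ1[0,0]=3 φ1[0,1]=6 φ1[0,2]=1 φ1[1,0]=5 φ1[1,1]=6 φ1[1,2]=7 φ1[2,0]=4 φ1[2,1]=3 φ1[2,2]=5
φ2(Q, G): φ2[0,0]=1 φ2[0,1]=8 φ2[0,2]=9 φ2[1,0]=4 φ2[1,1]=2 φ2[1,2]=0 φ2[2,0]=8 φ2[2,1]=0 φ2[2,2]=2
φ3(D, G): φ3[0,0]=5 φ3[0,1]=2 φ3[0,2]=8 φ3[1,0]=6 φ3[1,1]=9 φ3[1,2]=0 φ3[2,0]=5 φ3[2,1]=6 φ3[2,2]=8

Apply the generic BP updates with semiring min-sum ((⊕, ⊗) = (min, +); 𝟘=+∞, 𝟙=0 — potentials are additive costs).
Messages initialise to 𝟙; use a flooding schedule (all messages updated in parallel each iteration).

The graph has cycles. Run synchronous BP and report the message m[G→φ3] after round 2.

message @ round 2 = [1, 0, 0]

init: all messages = 𝟙 over 3 values
r1 m[φ0→Q] = [3, 1, 4]
r1 m[φ0→L] = [2, 1, 3]
r1 m[φ1→D] = [1, 5, 3]
r1 m[φ1→L] = [3, 3, 1]
r1 m[φ2→Q] = [1, 0, 0]
r1 m[φ2→G] = [1, 0, 0]
r1 m[φ3→D] = [2, 0, 5]
r1 m[φ3→G] = [5, 2, 0]
r1 m[Q→φ0] = [0, 0, 0]
r1 m[Q→φ2] = [0, 0, 0]
r1 m[D→φ1] = [0, 0, 0]
r1 m[D→φ3] = [0, 0, 0]
r1 m[L→φ0] = [0, 0, 0]
r1 m[L→φ1] = [0, 0, 0]
r1 m[G→φ2] = [0, 0, 0]
r1 m[G→φ3] = [0, 0, 0]
r2 m[φ0→Q] = [3, 1, 4]
r2 m[φ0→L] = [2, 1, 3]
r2 m[φ1→D] = [1, 5, 3]
r2 m[φ1→L] = [3, 3, 1]
r2 m[φ2→Q] = [1, 0, 0]
r2 m[φ2→G] = [1, 0, 0]
r2 m[φ3→D] = [2, 0, 5]
r2 m[φ3→G] = [5, 2, 0]
r2 m[Q→φ0] = [1, 0, 0]
r2 m[Q→φ2] = [3, 1, 4]
r2 m[D→φ1] = [2, 0, 5]
r2 m[D→φ3] = [1, 5, 3]
r2 m[L→φ0] = [3, 3, 1]
r2 m[L→φ1] = [2, 1, 3]
r2 m[G→φ2] = [5, 2, 0]
r2 m[G→φ3] = [1, 0, 0]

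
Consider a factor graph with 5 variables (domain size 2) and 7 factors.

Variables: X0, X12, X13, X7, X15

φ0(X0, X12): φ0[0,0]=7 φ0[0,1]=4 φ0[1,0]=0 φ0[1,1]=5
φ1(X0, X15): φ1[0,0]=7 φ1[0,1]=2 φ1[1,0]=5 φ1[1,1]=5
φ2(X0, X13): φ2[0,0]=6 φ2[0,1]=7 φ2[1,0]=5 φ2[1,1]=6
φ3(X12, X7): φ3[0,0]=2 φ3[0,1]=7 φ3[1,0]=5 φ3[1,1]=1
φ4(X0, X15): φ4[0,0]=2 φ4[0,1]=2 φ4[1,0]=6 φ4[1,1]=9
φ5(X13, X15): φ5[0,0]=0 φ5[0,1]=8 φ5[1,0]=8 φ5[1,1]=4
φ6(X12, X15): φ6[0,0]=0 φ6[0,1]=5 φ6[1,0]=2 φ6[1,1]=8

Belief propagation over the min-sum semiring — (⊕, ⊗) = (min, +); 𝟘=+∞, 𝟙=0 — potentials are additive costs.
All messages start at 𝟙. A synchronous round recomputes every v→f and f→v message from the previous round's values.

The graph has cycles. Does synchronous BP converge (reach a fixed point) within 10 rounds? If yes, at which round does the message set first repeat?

NOT CONVERGED within 10 rounds

init: all messages = 𝟙 over 2 values
r1 m[φ0→X0] = [4, 0]
r1 m[φ0→X12] = [0, 4]
r1 m[φ1→X0] = [2, 5]
r1 m[φ1→X15] = [5, 2]
r1 m[φ2→X0] = [6, 5]
r1 m[φ2→X13] = [5, 6]
r1 m[φ3→X12] = [2, 1]
r1 m[φ3→X7] = [2, 1]
r1 m[φ4→X0] = [2, 6]
r1 m[φ4→X15] = [2, 2]
r1 m[φ5→X13] = [0, 4]
r1 m[φ5→X15] = [0, 4]
r1 m[φ6→X12] = [0, 2]
r1 m[φ6→X15] = [0, 5]
r1 m[X0→φ0] = [0, 0]
r1 m[X0→φ1] = [0, 0]
r1 m[X0→φ2] = [0, 0]
r1 m[X0→φ4] = [0, 0]
r1 m[X12→φ0] = [0, 0]
r1 m[X12→φ3] = [0, 0]
r1 m[X12→φ6] = [0, 0]
r1 m[X13→φ2] = [0, 0]
r1 m[X13→φ5] = [0, 0]
r1 m[X7→φ3] = [0, 0]
r1 m[X15→φ1] = [0, 0]
r1 m[X15→φ4] = [0, 0]
r1 m[X15→φ5] = [0, 0]
r1 m[X15→φ6] = [0, 0]
r2 m[φ0→X0] = [4, 0]
r2 m[φ0→X12] = [0, 4]
r2 m[φ1→X0] = [2, 5]
r2 m[φ1→X15] = [5, 2]
r2 m[φ2→X0] = [6, 5]
r2 m[φ2→X13] = [5, 6]
r2 m[φ3→X12] = [2, 1]
r2 m[φ3→X7] = [2, 1]
r2 m[φ4→X0] = [2, 6]
r2 m[φ4→X15] = [2, 2]
r2 m[φ5→X13] = [0, 4]
r2 m[φ5→X15] = [0, 4]
r2 m[φ6→X12] = [0, 2]
r2 m[φ6→X15] = [0, 5]
r2 m[X0→φ0] = [10, 16]
r2 m[X0→φ1] = [12, 11]
r2 m[X0→φ2] = [8, 11]
r2 m[X0→φ4] = [12, 10]
r2 m[X12→φ0] = [2, 3]
r2 m[X12→φ3] = [0, 6]
r2 m[X12→φ6] = [2, 5]
r2 m[X13→φ2] = [0, 4]
r2 m[X13→φ5] = [5, 6]
r2 m[X7→φ3] = [0, 0]
r2 m[X15→φ1] = [2, 11]
r2 m[X15→φ4] = [5, 11]
r2 m[X15→φ5] = [7, 9]
r2 m[X15→φ6] = [7, 8]
r3 m[φ0→X0] = [7, 2]
r3 m[φ0→X12] = [16, 14]
r3 m[φ1→X0] = [9, 7]
r3 m[φ1→X15] = [16, 14]
r3 m[φ2→X0] = [6, 5]
r3 m[φ2→X13] = [14, 15]
r3 m[φ3→X12] = [2, 1]
r3 m[φ3→X7] = [2, 7]
r3 m[φ4→X0] = [7, 11]
r3 m[φ4→X15] = [14, 14]
r3 m[φ5→X13] = [7, 13]
r3 m[φ5→X15] = [5, 10]
r3 m[φ6→X12] = [7, 9]
r3 m[φ6→X15] = [2, 7]
r3 m[X0→φ0] = [10, 16]
r3 m[X0→φ1] = [12, 11]
r3 m[X0→φ2] = [8, 11]
r3 m[X0→φ4] = [12, 10]
r3 m[X12→φ0] = [2, 3]
r3 m[X12→φ3] = [0, 6]
r3 m[X12→φ6] = [2, 5]
r3 m[X13→φ2] = [0, 4]
r3 m[X13→φ5] = [5, 6]
r3 m[X7→φ3] = [0, 0]
r3 m[X15→φ1] = [2, 11]
r3 m[X15→φ4] = [5, 11]
r3 m[X15→φ5] = [7, 9]
r3 m[X15→φ6] = [7, 8]
r4 m[φ0→X0] = [7, 2]
r4 m[φ0→X12] = [16, 14]
r4 m[φ1→X0] = [9, 7]
r4 m[φ1→X15] = [16, 14]
r4 m[φ2→X0] = [6, 5]
r4 m[φ2→X13] = [14, 15]
r4 m[φ3→X12] = [2, 1]
r4 m[φ3→X7] = [2, 7]
r4 m[φ4→X0] = [7, 11]
r4 m[φ4→X15] = [14, 14]
r4 m[φ5→X13] = [7, 13]
r4 m[φ5→X15] = [5, 10]
r4 m[φ6→X12] = [7, 9]
r4 m[φ6→X15] = [2, 7]
r4 m[X0→φ0] = [22, 23]
r4 m[X0→φ1] = [20, 18]
r4 m[X0→φ2] = [23, 20]
r4 m[X0→φ4] = [22, 14]
r4 m[X12→φ0] = [9, 10]
r4 m[X12→φ3] = [23, 23]
r4 m[X12→φ6] = [18, 15]
r4 m[X13→φ2] = [7, 13]
r4 m[X13→φ5] = [14, 15]
r4 m[X7→φ3] = [0, 0]
r4 m[X15→φ1] = [21, 31]
r4 m[X15→φ4] = [23, 31]
r4 m[X15→φ5] = [32, 35]
r4 m[X15→φ6] = [35, 38]
r5 m[φ0→X0] = [14, 9]
r5 m[φ0→X12] = [23, 26]
r5 m[φ1→X0] = [28, 26]
r5 m[φ1→X15] = [23, 22]
r5 m[φ2→X0] = [13, 12]
r5 m[φ2→X13] = [25, 26]
r5 m[φ3→X12] = [2, 1]
r5 m[φ3→X7] = [25, 24]
r5 m[φ4→X0] = [25, 29]
r5 m[φ4→X15] = [20, 23]
r5 m[φ5→X13] = [32, 39]
r5 m[φ5→X15] = [14, 19]
r5 m[φ6→X12] = [35, 37]
r5 m[φ6→X15] = [17, 23]
r5 m[X0→φ0] = [22, 23]
r5 m[X0→φ1] = [20, 18]
r5 m[X0→φ2] = [23, 20]
r5 m[X0→φ4] = [22, 14]
r5 m[X12→φ0] = [9, 10]
r5 m[X12→φ3] = [23, 23]
r5 m[X12→φ6] = [18, 15]
r5 m[X13→φ2] = [7, 13]
r5 m[X13→φ5] = [14, 15]
r5 m[X7→φ3] = [0, 0]
r5 m[X15→φ1] = [21, 31]
r5 m[X15→φ4] = [23, 31]
r5 m[X15→φ5] = [32, 35]
r5 m[X15→φ6] = [35, 38]
r6 m[φ0→X0] = [14, 9]
r6 m[φ0→X12] = [23, 26]
r6 m[φ1→X0] = [28, 26]
r6 m[φ1→X15] = [23, 22]
r6 m[φ2→X0] = [13, 12]
r6 m[φ2→X13] = [25, 26]
r6 m[φ3→X12] = [2, 1]
r6 m[φ3→X7] = [25, 24]
r6 m[φ4→X0] = [25, 29]
r6 m[φ4→X15] = [20, 23]
r6 m[φ5→X13] = [32, 39]
r6 m[φ5→X15] = [14, 19]
r6 m[φ6→X12] = [35, 37]
r6 m[φ6→X15] = [17, 23]
r6 m[X0→φ0] = [66, 67]
r6 m[X0→φ1] = [52, 50]
r6 m[X0→φ2] = [67, 64]
r6 m[X0→φ4] = [55, 47]
r6 m[X12→φ0] = [37, 38]
r6 m[X12→φ3] = [58, 63]
r6 m[X12→φ6] = [25, 27]
r6 m[X13→φ2] = [32, 39]
r6 m[X13→φ5] = [25, 26]
r6 m[X7→φ3] = [0, 0]
r6 m[X15→φ1] = [51, 65]
r6 m[X15→φ4] = [54, 64]
r6 m[X15→φ5] = [60, 68]
r6 m[X15→φ6] = [57, 64]
r7 m[φ0→X0] = [42, 37]
r7 m[φ0→X12] = [67, 70]
r7 m[φ1→X0] = [58, 56]
r7 m[φ1→X15] = [55, 54]
r7 m[φ2→X0] = [38, 37]
r7 m[φ2→X13] = [69, 70]
r7 m[φ3→X12] = [2, 1]
r7 m[φ3→X7] = [60, 64]
r7 m[φ4→X0] = [56, 60]
r7 m[φ4→X15] = [53, 56]
r7 m[φ5→X13] = [60, 68]
r7 m[φ5→X15] = [25, 30]
r7 m[φ6→X12] = [57, 59]
r7 m[φ6→X15] = [25, 30]
r7 m[X0→φ0] = [66, 67]
r7 m[X0→φ1] = [52, 50]
r7 m[X0→φ2] = [67, 64]
r7 m[X0→φ4] = [55, 47]
r7 m[X12→φ0] = [37, 38]
r7 m[X12→φ3] = [58, 63]
r7 m[X12→φ6] = [25, 27]
r7 m[X13→φ2] = [32, 39]
r7 m[X13→φ5] = [25, 26]
r7 m[X7→φ3] = [0, 0]
r7 m[X15→φ1] = [51, 65]
r7 m[X15→φ4] = [54, 64]
r7 m[X15→φ5] = [60, 68]
r7 m[X15→φ6] = [57, 64]
r8 m[φ0→X0] = [42, 37]
r8 m[φ0→X12] = [67, 70]
r8 m[φ1→X0] = [58, 56]
r8 m[φ1→X15] = [55, 54]
r8 m[φ2→X0] = [38, 37]
r8 m[φ2→X13] = [69, 70]
r8 m[φ3→X12] = [2, 1]
r8 m[φ3→X7] = [60, 64]
r8 m[φ4→X0] = [56, 60]
r8 m[φ4→X15] = [53, 56]
r8 m[φ5→X13] = [60, 68]
r8 m[φ5→X15] = [25, 30]
r8 m[φ6→X12] = [57, 59]
r8 m[φ6→X15] = [25, 30]
r8 m[X0→φ0] = [152, 153]
r8 m[X0→φ1] = [136, 134]
r8 m[X0→φ2] = [156, 153]
r8 m[X0→φ4] = [138, 130]
r8 m[X12→φ0] = [59, 60]
r8 m[X12→φ3] = [124, 129]
r8 m[X12→φ6] = [69, 71]
r8 m[X13→φ2] = [60, 68]
r8 m[X13→φ5] = [69, 70]
r8 m[X7→φ3] = [0, 0]
r8 m[X15→φ1] = [103, 116]
r8 m[X15→φ4] = [105, 114]
r8 m[X15→φ5] = [133, 140]
r8 m[X15→φ6] = [133, 140]
r9 m[φ0→X0] = [64, 59]
r9 m[φ0→X12] = [153, 156]
r9 m[φ1→X0] = [110, 108]
r9 m[φ1→X15] = [139, 138]
r9 m[φ2→X0] = [66, 65]
r9 m[φ2→X13] = [158, 159]
r9 m[φ3→X12] = [2, 1]
r9 m[φ3→X7] = [126, 130]
r9 m[φ4→X0] = [107, 111]
r9 m[φ4→X15] = [136, 139]
r9 m[φ5→X13] = [133, 141]
r9 m[φ5→X15] = [69, 74]
r9 m[φ6→X12] = [133, 135]
r9 m[φ6→X15] = [69, 74]
r9 m[X0→φ0] = [152, 153]
r9 m[X0→φ1] = [136, 134]
r9 m[X0→φ2] = [156, 153]
r9 m[X0→φ4] = [138, 130]
r9 m[X12→φ0] = [59, 60]
r9 m[X12→φ3] = [124, 129]
r9 m[X12→φ6] = [69, 71]
r9 m[X13→φ2] = [60, 68]
r9 m[X13→φ5] = [69, 70]
r9 m[X7→φ3] = [0, 0]
r9 m[X15→φ1] = [103, 116]
r9 m[X15→φ4] = [105, 114]
r9 m[X15→φ5] = [133, 140]
r9 m[X15→φ6] = [133, 140]
r10 m[φ0→X0] = [64, 59]
r10 m[φ0→X12] = [153, 156]
r10 m[φ1→X0] = [110, 108]
r10 m[φ1→X15] = [139, 138]
r10 m[φ2→X0] = [66, 65]
r10 m[φ2→X13] = [158, 159]
r10 m[φ3→X12] = [2, 1]
r10 m[φ3→X7] = [126, 130]
r10 m[φ4→X0] = [107, 111]
r10 m[φ4→X15] = [136, 139]
r10 m[φ5→X13] = [133, 141]
r10 m[φ5→X15] = [69, 74]
r10 m[φ6→X12] = [133, 135]
r10 m[φ6→X15] = [69, 74]
r10 m[X0→φ0] = [283, 284]
r10 m[X0→φ1] = [237, 235]
r10 m[X0→φ2] = [281, 278]
r10 m[X0→φ4] = [240, 232]
r10 m[X12→φ0] = [135, 136]
r10 m[X12→φ3] = [286, 291]
r10 m[X12→φ6] = [155, 157]
r10 m[X13→φ2] = [133, 141]
r10 m[X13→φ5] = [158, 159]
r10 m[X7→φ3] = [0, 0]
r10 m[X15→φ1] = [274, 287]
r10 m[X15→φ4] = [277, 286]
r10 m[X15→φ5] = [344, 351]
r10 m[X15→φ6] = [344, 351]
no fixed point within 10 rounds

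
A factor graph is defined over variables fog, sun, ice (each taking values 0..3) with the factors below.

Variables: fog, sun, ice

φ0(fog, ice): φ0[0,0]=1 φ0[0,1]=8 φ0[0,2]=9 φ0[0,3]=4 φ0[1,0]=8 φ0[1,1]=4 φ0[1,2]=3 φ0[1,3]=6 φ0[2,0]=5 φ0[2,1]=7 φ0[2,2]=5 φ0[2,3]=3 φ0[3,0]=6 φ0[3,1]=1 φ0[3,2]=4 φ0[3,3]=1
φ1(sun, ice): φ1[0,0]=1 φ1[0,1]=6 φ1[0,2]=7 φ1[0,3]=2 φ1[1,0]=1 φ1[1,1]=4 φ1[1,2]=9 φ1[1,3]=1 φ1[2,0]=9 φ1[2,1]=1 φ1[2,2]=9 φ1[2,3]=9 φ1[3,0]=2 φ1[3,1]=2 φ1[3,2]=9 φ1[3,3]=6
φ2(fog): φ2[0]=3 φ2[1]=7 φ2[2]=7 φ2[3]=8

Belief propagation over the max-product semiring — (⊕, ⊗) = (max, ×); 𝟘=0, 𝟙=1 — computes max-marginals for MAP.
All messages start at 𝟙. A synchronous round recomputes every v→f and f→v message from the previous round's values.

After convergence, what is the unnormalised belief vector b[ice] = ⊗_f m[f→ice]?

b[ice] = [504, 294, 315, 378]

init: all messages = 𝟙 over 4 values
r1 m[φ0→fog] = [9, 8, 7, 6]
r1 m[φ0→ice] = [8, 8, 9, 6]
r1 m[φ1→sun] = [7, 9, 9, 9]
r1 m[φ1→ice] = [9, 6, 9, 9]
r1 m[φ2→fog] = [3, 7, 7, 8]
r1 m[fog→φ0] = [1, 1, 1, 1]
r1 m[fog→φ2] = [1, 1, 1, 1]
r1 m[sun→φ1] = [1, 1, 1, 1]
r1 m[ice→φ0] = [1, 1, 1, 1]
r1 m[ice→φ1] = [1, 1, 1, 1]
r2 m[φ0→fog] = [9, 8, 7, 6]
r2 m[φ0→ice] = [8, 8, 9, 6]
r2 m[φ1→sun] = [7, 9, 9, 9]
r2 m[φ1→ice] = [9, 6, 9, 9]
r2 m[φ2→fog] = [3, 7, 7, 8]
r2 m[fog→φ0] = [3, 7, 7, 8]
r2 m[fog→φ2] = [9, 8, 7, 6]
r2 m[sun→φ1] = [1, 1, 1, 1]
r2 m[ice→φ0] = [9, 6, 9, 9]
r2 m[ice→φ1] = [8, 8, 9, 6]
r3 m[φ0→fog] = [81, 72, 45, 54]
r3 m[φ0→ice] = [56, 49, 35, 42]
r3 m[φ1→sun] = [63, 81, 81, 81]
r3 m[φ1→ice] = [9, 6, 9, 9]
r3 m[φ2→fog] = [3, 7, 7, 8]
r3 m[fog→φ0] = [3, 7, 7, 8]
r3 m[fog→φ2] = [9, 8, 7, 6]
r3 m[sun→φ1] = [1, 1, 1, 1]
r3 m[ice→φ0] = [9, 6, 9, 9]
r3 m[ice→φ1] = [8, 8, 9, 6]
r4 m[φ0→fog] = [81, 72, 45, 54]
r4 m[φ0→ice] = [56, 49, 35, 42]
r4 m[φ1→sun] = [63, 81, 81, 81]
r4 m[φ1→ice] = [9, 6, 9, 9]
r4 m[φ2→fog] = [3, 7, 7, 8]
r4 m[fog→φ0] = [3, 7, 7, 8]
r4 m[fog→φ2] = [81, 72, 45, 54]
r4 m[sun→φ1] = [1, 1, 1, 1]
r4 m[ice→φ0] = [9, 6, 9, 9]
r4 m[ice→φ1] = [56, 49, 35, 42]
r5 m[φ0→fog] = [81, 72, 45, 54]
r5 m[φ0→ice] = [56, 49, 35, 42]
r5 m[φ1→sun] = [294, 315, 504, 315]
r5 m[φ1→ice] = [9, 6, 9, 9]
r5 m[φ2→fog] = [3, 7, 7, 8]
r5 m[fog→φ0] = [3, 7, 7, 8]
r5 m[fog→φ2] = [81, 72, 45, 54]
r5 m[sun→φ1] = [1, 1, 1, 1]
r5 m[ice→φ0] = [9, 6, 9, 9]
r5 m[ice→φ1] = [56, 49, 35, 42]
r6 m[φ0→fog] = [81, 72, 45, 54]
r6 m[φ0→ice] = [56, 49, 35, 42]
r6 m[φ1→sun] = [294, 315, 504, 315]
r6 m[φ1→ice] = [9, 6, 9, 9]
r6 m[φ2→fog] = [3, 7, 7, 8]
r6 m[fog→φ0] = [3, 7, 7, 8]
r6 m[fog→φ2] = [81, 72, 45, 54]
r6 m[sun→φ1] = [1, 1, 1, 1]
r6 m[ice→φ0] = [9, 6, 9, 9]
r6 m[ice→φ1] = [56, 49, 35, 42]
fixed point reached at round 6
b[ice] = ⊗ incoming = [504, 294, 315, 378]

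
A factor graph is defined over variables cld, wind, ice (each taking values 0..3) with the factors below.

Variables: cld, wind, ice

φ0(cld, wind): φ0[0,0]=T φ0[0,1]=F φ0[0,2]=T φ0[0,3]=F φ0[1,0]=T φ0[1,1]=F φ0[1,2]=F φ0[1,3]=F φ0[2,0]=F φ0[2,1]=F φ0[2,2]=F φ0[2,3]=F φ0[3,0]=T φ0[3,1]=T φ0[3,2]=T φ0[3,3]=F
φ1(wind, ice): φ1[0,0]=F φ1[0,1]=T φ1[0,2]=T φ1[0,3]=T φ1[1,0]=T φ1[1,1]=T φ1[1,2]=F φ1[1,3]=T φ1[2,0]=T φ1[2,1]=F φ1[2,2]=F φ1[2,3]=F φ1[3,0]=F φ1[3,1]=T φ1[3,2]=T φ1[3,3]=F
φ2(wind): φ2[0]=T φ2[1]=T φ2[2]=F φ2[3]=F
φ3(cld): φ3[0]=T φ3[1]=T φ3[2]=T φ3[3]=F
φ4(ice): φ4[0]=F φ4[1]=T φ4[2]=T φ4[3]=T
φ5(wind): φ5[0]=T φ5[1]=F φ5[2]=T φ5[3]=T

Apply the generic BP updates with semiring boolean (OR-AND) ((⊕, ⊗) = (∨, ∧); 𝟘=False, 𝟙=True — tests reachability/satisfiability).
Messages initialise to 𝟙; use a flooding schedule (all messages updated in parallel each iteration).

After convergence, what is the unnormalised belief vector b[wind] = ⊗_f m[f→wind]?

init: all messages = 𝟙 over 4 values
r1 m[φ0→cld] = [T, T, F, T]
r1 m[φ0→wind] = [T, T, T, F]
r1 m[φ1→wind] = [T, T, T, T]
r1 m[φ1→ice] = [T, T, T, T]
r1 m[φ2→wind] = [T, T, F, F]
r1 m[φ3→cld] = [T, T, T, F]
r1 m[φ4→ice] = [F, T, T, T]
r1 m[φ5→wind] = [T, F, T, T]
r1 m[cld→φ0] = [T, T, T, T]
r1 m[cld→φ3] = [T, T, T, T]
r1 m[wind→φ0] = [T, T, T, T]
r1 m[wind→φ1] = [T, T, T, T]
r1 m[wind→φ2] = [T, T, T, T]
r1 m[wind→φ5] = [T, T, T, T]
r1 m[ice→φ1] = [T, T, T, T]
r1 m[ice→φ4] = [T, T, T, T]
r2 m[φ0→cld] = [T, T, F, T]
r2 m[φ0→wind] = [T, T, T, F]
r2 m[φ1→wind] = [T, T, T, T]
r2 m[φ1→ice] = [T, T, T, T]
r2 m[φ2→wind] = [T, T, F, F]
r2 m[φ3→cld] = [T, T, T, F]
r2 m[φ4→ice] = [F, T, T, T]
r2 m[φ5→wind] = [T, F, T, T]
r2 m[cld→φ0] = [T, T, T, F]
r2 m[cld→φ3] = [T, T, F, T]
r2 m[wind→φ0] = [T, F, F, F]
r2 m[wind→φ1] = [T, F, F, F]
r2 m[wind→φ2] = [T, F, T, F]
r2 m[wind→φ5] = [T, T, F, F]
r2 m[ice→φ1] = [F, T, T, T]
r2 m[ice→φ4] = [T, T, T, T]
r3 m[φ0→cld] = [T, T, F, T]
r3 m[φ0→wind] = [T, F, T, F]
r3 m[φ1→wind] = [T, T, F, T]
r3 m[φ1→ice] = [F, T, T, T]
r3 m[φ2→wind] = [T, T, F, F]
r3 m[φ3→cld] = [T, T, T, F]
r3 m[φ4→ice] = [F, T, T, T]
r3 m[φ5→wind] = [T, F, T, T]
r3 m[cld→φ0] = [T, T, T, F]
r3 m[cld→φ3] = [T, T, F, T]
r3 m[wind→φ0] = [T, F, F, F]
r3 m[wind→φ1] = [T, F, F, F]
r3 m[wind→φ2] = [T, F, T, F]
r3 m[wind→φ5] = [T, T, F, F]
r3 m[ice→φ1] = [F, T, T, T]
r3 m[ice→φ4] = [T, T, T, T]
r4 m[φ0→cld] = [T, T, F, T]
r4 m[φ0→wind] = [T, F, T, F]
r4 m[φ1→wind] = [T, T, F, T]
r4 m[φ1→ice] = [F, T, T, T]
r4 m[φ2→wind] = [T, T, F, F]
r4 m[φ3→cld] = [T, T, T, F]
r4 m[φ4→ice] = [F, T, T, T]
r4 m[φ5→wind] = [T, F, T, T]
r4 m[cld→φ0] = [T, T, T, F]
r4 m[cld→φ3] = [T, T, F, T]
r4 m[wind→φ0] = [T, F, F, F]
r4 m[wind→φ1] = [T, F, F, F]
r4 m[wind→φ2] = [T, F, F, F]
r4 m[wind→φ5] = [T, F, F, F]
r4 m[ice→φ1] = [F, T, T, T]
r4 m[ice→φ4] = [F, T, T, T]
r5 m[φ0→cld] = [T, T, F, T]
r5 m[φ0→wind] = [T, F, T, F]
r5 m[φ1→wind] = [T, T, F, T]
r5 m[φ1→ice] = [F, T, T, T]
r5 m[φ2→wind] = [T, T, F, F]
r5 m[φ3→cld] = [T, T, T, F]
r5 m[φ4→ice] = [F, T, T, T]
r5 m[φ5→wind] = [T, F, T, T]
r5 m[cld→φ0] = [T, T, T, F]
r5 m[cld→φ3] = [T, T, F, T]
r5 m[wind→φ0] = [T, F, F, F]
r5 m[wind→φ1] = [T, F, F, F]
r5 m[wind→φ2] = [T, F, F, F]
r5 m[wind→φ5] = [T, F, F, F]
r5 m[ice→φ1] = [F, T, T, T]
r5 m[ice→φ4] = [F, T, T, T]
fixed point reached at round 5
b[wind] = ⊗ incoming = [T, F, F, F]

b[wind] = [T, F, F, F]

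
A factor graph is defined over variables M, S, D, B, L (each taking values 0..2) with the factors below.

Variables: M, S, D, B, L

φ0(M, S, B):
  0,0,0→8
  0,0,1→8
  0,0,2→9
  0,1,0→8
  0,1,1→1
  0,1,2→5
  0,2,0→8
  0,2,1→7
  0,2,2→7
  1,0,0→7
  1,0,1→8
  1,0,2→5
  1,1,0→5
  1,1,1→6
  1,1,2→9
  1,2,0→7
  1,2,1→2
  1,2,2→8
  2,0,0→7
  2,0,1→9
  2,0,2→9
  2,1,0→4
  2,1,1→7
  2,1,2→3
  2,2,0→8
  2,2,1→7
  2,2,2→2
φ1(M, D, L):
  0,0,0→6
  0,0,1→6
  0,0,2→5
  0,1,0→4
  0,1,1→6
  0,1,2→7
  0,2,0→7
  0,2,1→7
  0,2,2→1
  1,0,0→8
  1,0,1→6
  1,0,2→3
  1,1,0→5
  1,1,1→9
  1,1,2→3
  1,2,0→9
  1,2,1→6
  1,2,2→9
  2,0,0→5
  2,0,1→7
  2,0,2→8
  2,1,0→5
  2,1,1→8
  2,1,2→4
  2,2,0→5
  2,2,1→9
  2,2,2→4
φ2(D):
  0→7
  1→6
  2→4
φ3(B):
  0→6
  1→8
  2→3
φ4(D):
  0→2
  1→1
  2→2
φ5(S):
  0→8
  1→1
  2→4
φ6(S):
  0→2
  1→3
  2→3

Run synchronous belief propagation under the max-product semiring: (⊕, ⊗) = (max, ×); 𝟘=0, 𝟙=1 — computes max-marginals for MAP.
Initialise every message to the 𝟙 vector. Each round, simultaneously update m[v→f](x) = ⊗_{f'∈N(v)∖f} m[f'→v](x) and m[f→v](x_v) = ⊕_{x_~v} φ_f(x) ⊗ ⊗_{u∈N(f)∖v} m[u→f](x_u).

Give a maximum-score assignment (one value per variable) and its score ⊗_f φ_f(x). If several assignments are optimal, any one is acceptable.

assignment: (M=2, S=0, D=0, B=1, L=2); score = 129024

init: all messages = 𝟙 over 3 values
r1 m[φ0→M] = [9, 9, 9]
r1 m[φ0→S] = [9, 9, 8]
r1 m[φ0→B] = [8, 9, 9]
r1 m[φ1→M] = [7, 9, 9]
r1 m[φ1→D] = [8, 9, 9]
r1 m[φ1→L] = [9, 9, 9]
r1 m[φ2→D] = [7, 6, 4]
r1 m[φ3→B] = [6, 8, 3]
r1 m[φ4→D] = [2, 1, 2]
r1 m[φ5→S] = [8, 1, 4]
r1 m[φ6→S] = [2, 3, 3]
r1 m[M→φ0] = [1, 1, 1]
r1 m[M→φ1] = [1, 1, 1]
r1 m[S→φ0] = [1, 1, 1]
r1 m[S→φ5] = [1, 1, 1]
r1 m[S→φ6] = [1, 1, 1]
r1 m[D→φ1] = [1, 1, 1]
r1 m[D→φ2] = [1, 1, 1]
r1 m[D→φ4] = [1, 1, 1]
r1 m[B→φ0] = [1, 1, 1]
r1 m[B→φ3] = [1, 1, 1]
r1 m[L→φ1] = [1, 1, 1]
r2 m[φ0→M] = [9, 9, 9]
r2 m[φ0→S] = [9, 9, 8]
r2 m[φ0→B] = [8, 9, 9]
r2 m[φ1→M] = [7, 9, 9]
r2 m[φ1→D] = [8, 9, 9]
r2 m[φ1→L] = [9, 9, 9]
r2 m[φ2→D] = [7, 6, 4]
r2 m[φ3→B] = [6, 8, 3]
r2 m[φ4→D] = [2, 1, 2]
r2 m[φ5→S] = [8, 1, 4]
r2 m[φ6→S] = [2, 3, 3]
r2 m[M→φ0] = [7, 9, 9]
r2 m[M→φ1] = [9, 9, 9]
r2 m[S→φ0] = [16, 3, 12]
r2 m[S→φ5] = [18, 27, 24]
r2 m[S→φ6] = [72, 9, 32]
r2 m[D→φ1] = [14, 6, 8]
r2 m[D→φ2] = [16, 9, 18]
r2 m[D→φ4] = [56, 54, 36]
r2 m[B→φ0] = [6, 8, 3]
r2 m[B→φ3] = [8, 9, 9]
r2 m[L→φ1] = [1, 1, 1]
r3 m[φ0→M] = [1024, 1024, 1152]
r3 m[φ0→S] = [648, 504, 504]
r3 m[φ0→B] = [1008, 1296, 1296]
r3 m[φ1→M] = [84, 112, 112]
r3 m[φ1→D] = [72, 81, 81]
r3 m[φ1→L] = [1008, 882, 1008]
r3 m[φ2→D] = [7, 6, 4]
r3 m[φ3→B] = [6, 8, 3]
r3 m[φ4→D] = [2, 1, 2]
r3 m[φ5→S] = [8, 1, 4]
r3 m[φ6→S] = [2, 3, 3]
r3 m[M→φ0] = [7, 9, 9]
r3 m[M→φ1] = [9, 9, 9]
r3 m[S→φ0] = [16, 3, 12]
r3 m[S→φ5] = [18, 27, 24]
r3 m[S→φ6] = [72, 9, 32]
r3 m[D→φ1] = [14, 6, 8]
r3 m[D→φ2] = [16, 9, 18]
r3 m[D→φ4] = [56, 54, 36]
r3 m[B→φ0] = [6, 8, 3]
r3 m[B→φ3] = [8, 9, 9]
r3 m[L→φ1] = [1, 1, 1]
r4 m[φ0→M] = [1024, 1024, 1152]
r4 m[φ0→S] = [648, 504, 504]
r4 m[φ0→B] = [1008, 1296, 1296]
r4 m[φ1→M] = [84, 112, 112]
r4 m[φ1→D] = [72, 81, 81]
r4 m[φ1→L] = [1008, 882, 1008]
r4 m[φ2→D] = [7, 6, 4]
r4 m[φ3→B] = [6, 8, 3]
r4 m[φ4→D] = [2, 1, 2]
r4 m[φ5→S] = [8, 1, 4]
r4 m[φ6→S] = [2, 3, 3]
r4 m[M→φ0] = [84, 112, 112]
r4 m[M→φ1] = [1024, 1024, 1152]
r4 m[S→φ0] = [16, 3, 12]
r4 m[S→φ5] = [1296, 1512, 1512]
r4 m[S→φ6] = [5184, 504, 2016]
r4 m[D→φ1] = [14, 6, 8]
r4 m[D→φ2] = [144, 81, 162]
r4 m[D→φ4] = [504, 486, 324]
r4 m[B→φ0] = [6, 8, 3]
r4 m[B→φ3] = [1008, 1296, 1296]
r4 m[L→φ1] = [1, 1, 1]
r5 m[φ0→M] = [1024, 1024, 1152]
r5 m[φ0→S] = [8064, 6272, 6272]
r5 m[φ0→B] = [12544, 16128, 16128]
r5 m[φ1→M] = [84, 112, 112]
r5 m[φ1→D] = [9216, 9216, 10368]
r5 m[φ1→L] = [114688, 112896, 129024]
r5 m[φ2→D] = [7, 6, 4]
r5 m[φ3→B] = [6, 8, 3]
r5 m[φ4→D] = [2, 1, 2]
r5 m[φ5→S] = [8, 1, 4]
r5 m[φ6→S] = [2, 3, 3]
r5 m[M→φ0] = [84, 112, 112]
r5 m[M→φ1] = [1024, 1024, 1152]
r5 m[S→φ0] = [16, 3, 12]
r5 m[S→φ5] = [1296, 1512, 1512]
r5 m[S→φ6] = [5184, 504, 2016]
r5 m[D→φ1] = [14, 6, 8]
r5 m[D→φ2] = [144, 81, 162]
r5 m[D→φ4] = [504, 486, 324]
r5 m[B→φ0] = [6, 8, 3]
r5 m[B→φ3] = [1008, 1296, 1296]
r5 m[L→φ1] = [1, 1, 1]
r6 m[φ0→M] = [1024, 1024, 1152]
r6 m[φ0→S] = [8064, 6272, 6272]
r6 m[φ0→B] = [12544, 16128, 16128]
r6 m[φ1→M] = [84, 112, 112]
r6 m[φ1→D] = [9216, 9216, 10368]
r6 m[φ1→L] = [114688, 112896, 129024]
r6 m[φ2→D] = [7, 6, 4]
r6 m[φ3→B] = [6, 8, 3]
r6 m[φ4→D] = [2, 1, 2]
r6 m[φ5→S] = [8, 1, 4]
r6 m[φ6→S] = [2, 3, 3]
r6 m[M→φ0] = [84, 112, 112]
r6 m[M→φ1] = [1024, 1024, 1152]
r6 m[S→φ0] = [16, 3, 12]
r6 m[S→φ5] = [16128, 18816, 18816]
r6 m[S→φ6] = [64512, 6272, 25088]
r6 m[D→φ1] = [14, 6, 8]
r6 m[D→φ2] = [18432, 9216, 20736]
r6 m[D→φ4] = [64512, 55296, 41472]
r6 m[B→φ0] = [6, 8, 3]
r6 m[B→φ3] = [12544, 16128, 16128]
r6 m[L→φ1] = [1, 1, 1]
r7 m[φ0→M] = [1024, 1024, 1152]
r7 m[φ0→S] = [8064, 6272, 6272]
r7 m[φ0→B] = [12544, 16128, 16128]
r7 m[φ1→M] = [84, 112, 112]
r7 m[φ1→D] = [9216, 9216, 10368]
r7 m[φ1→L] = [114688, 112896, 129024]
r7 m[φ2→D] = [7, 6, 4]
r7 m[φ3→B] = [6, 8, 3]
r7 m[φ4→D] = [2, 1, 2]
r7 m[φ5→S] = [8, 1, 4]
r7 m[φ6→S] = [2, 3, 3]
r7 m[M→φ0] = [84, 112, 112]
r7 m[M→φ1] = [1024, 1024, 1152]
r7 m[S→φ0] = [16, 3, 12]
r7 m[S→φ5] = [16128, 18816, 18816]
r7 m[S→φ6] = [64512, 6272, 25088]
r7 m[D→φ1] = [14, 6, 8]
r7 m[D→φ2] = [18432, 9216, 20736]
r7 m[D→φ4] = [64512, 55296, 41472]
r7 m[B→φ0] = [6, 8, 3]
r7 m[B→φ3] = [12544, 16128, 16128]
r7 m[L→φ1] = [1, 1, 1]
fixed point reached at round 7
traceback from M: (M=2, S=0, D=0, B=1, L=2), score=129024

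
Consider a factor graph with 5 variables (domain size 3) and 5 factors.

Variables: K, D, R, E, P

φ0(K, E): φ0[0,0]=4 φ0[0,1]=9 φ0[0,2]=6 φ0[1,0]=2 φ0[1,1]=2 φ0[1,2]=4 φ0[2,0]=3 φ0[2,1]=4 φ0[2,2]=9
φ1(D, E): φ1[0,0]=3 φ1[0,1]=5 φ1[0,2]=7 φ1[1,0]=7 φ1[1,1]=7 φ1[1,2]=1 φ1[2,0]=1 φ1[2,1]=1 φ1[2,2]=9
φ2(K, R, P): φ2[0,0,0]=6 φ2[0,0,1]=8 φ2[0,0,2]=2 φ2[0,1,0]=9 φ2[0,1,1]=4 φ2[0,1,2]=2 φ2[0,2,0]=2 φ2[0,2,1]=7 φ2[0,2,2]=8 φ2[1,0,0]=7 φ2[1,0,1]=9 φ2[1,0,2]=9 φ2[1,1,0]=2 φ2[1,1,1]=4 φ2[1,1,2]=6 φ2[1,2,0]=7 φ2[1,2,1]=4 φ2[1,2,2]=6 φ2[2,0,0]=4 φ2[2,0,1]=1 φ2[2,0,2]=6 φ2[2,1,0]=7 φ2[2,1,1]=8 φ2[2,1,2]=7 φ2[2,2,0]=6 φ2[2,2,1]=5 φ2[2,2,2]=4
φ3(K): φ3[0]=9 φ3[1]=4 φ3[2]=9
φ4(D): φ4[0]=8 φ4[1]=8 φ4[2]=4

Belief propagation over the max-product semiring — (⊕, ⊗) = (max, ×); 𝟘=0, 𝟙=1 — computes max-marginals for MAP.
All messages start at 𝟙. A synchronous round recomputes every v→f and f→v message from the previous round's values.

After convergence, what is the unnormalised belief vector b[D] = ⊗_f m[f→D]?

b[D] = [36288, 40824, 23328]

init: all messages = 𝟙 over 3 values
r1 m[φ0→K] = [9, 4, 9]
r1 m[φ0→E] = [4, 9, 9]
r1 m[φ1→D] = [7, 7, 9]
r1 m[φ1→E] = [7, 7, 9]
r1 m[φ2→K] = [9, 9, 8]
r1 m[φ2→R] = [9, 9, 8]
r1 m[φ2→P] = [9, 9, 9]
r1 m[φ3→K] = [9, 4, 9]
r1 m[φ4→D] = [8, 8, 4]
r1 m[K→φ0] = [1, 1, 1]
r1 m[K→φ2] = [1, 1, 1]
r1 m[K→φ3] = [1, 1, 1]
r1 m[D→φ1] = [1, 1, 1]
r1 m[D→φ4] = [1, 1, 1]
r1 m[R→φ2] = [1, 1, 1]
r1 m[E→φ0] = [1, 1, 1]
r1 m[E→φ1] = [1, 1, 1]
r1 m[P→φ2] = [1, 1, 1]
r2 m[φ0→K] = [9, 4, 9]
r2 m[φ0→E] = [4, 9, 9]
r2 m[φ1→D] = [7, 7, 9]
r2 m[φ1→E] = [7, 7, 9]
r2 m[φ2→K] = [9, 9, 8]
r2 m[φ2→R] = [9, 9, 8]
r2 m[φ2→P] = [9, 9, 9]
r2 m[φ3→K] = [9, 4, 9]
r2 m[φ4→D] = [8, 8, 4]
r2 m[K→φ0] = [81, 36, 72]
r2 m[K→φ2] = [81, 16, 81]
r2 m[K→φ3] = [81, 36, 72]
r2 m[D→φ1] = [8, 8, 4]
r2 m[D→φ4] = [7, 7, 9]
r2 m[R→φ2] = [1, 1, 1]
r2 m[E→φ0] = [7, 7, 9]
r2 m[E→φ1] = [4, 9, 9]
r2 m[P→φ2] = [1, 1, 1]
r3 m[φ0→K] = [63, 36, 81]
r3 m[φ0→E] = [324, 729, 648]
r3 m[φ1→D] = [63, 63, 81]
r3 m[φ1→E] = [56, 56, 56]
r3 m[φ2→K] = [9, 9, 8]
r3 m[φ2→R] = [648, 729, 648]
r3 m[φ2→P] = [729, 648, 648]
r3 m[φ3→K] = [9, 4, 9]
r3 m[φ4→D] = [8, 8, 4]
r3 m[K→φ0] = [81, 36, 72]
r3 m[K→φ2] = [81, 16, 81]
r3 m[K→φ3] = [81, 36, 72]
r3 m[D→φ1] = [8, 8, 4]
r3 m[D→φ4] = [7, 7, 9]
r3 m[R→φ2] = [1, 1, 1]
r3 m[E→φ0] = [7, 7, 9]
r3 m[E→φ1] = [4, 9, 9]
r3 m[P→φ2] = [1, 1, 1]
r4 m[φ0→K] = [63, 36, 81]
r4 m[φ0→E] = [324, 729, 648]
r4 m[φ1→D] = [63, 63, 81]
r4 m[φ1→E] = [56, 56, 56]
r4 m[φ2→K] = [9, 9, 8]
r4 m[φ2→R] = [648, 729, 648]
r4 m[φ2→P] = [729, 648, 648]
r4 m[φ3→K] = [9, 4, 9]
r4 m[φ4→D] = [8, 8, 4]
r4 m[K→φ0] = [81, 36, 72]
r4 m[K→φ2] = [567, 144, 729]
r4 m[K→φ3] = [567, 324, 648]
r4 m[D→φ1] = [8, 8, 4]
r4 m[D→φ4] = [63, 63, 81]
r4 m[R→φ2] = [1, 1, 1]
r4 m[E→φ0] = [56, 56, 56]
r4 m[E→φ1] = [324, 729, 648]
r4 m[P→φ2] = [1, 1, 1]
r5 m[φ0→K] = [504, 224, 504]
r5 m[φ0→E] = [324, 729, 648]
r5 m[φ1→D] = [4536, 5103, 5832]
r5 m[φ1→E] = [56, 56, 56]
r5 m[φ2→K] = [9, 9, 8]
r5 m[φ2→R] = [4536, 5832, 4536]
r5 m[φ2→P] = [5103, 5832, 5103]
r5 m[φ3→K] = [9, 4, 9]
r5 m[φ4→D] = [8, 8, 4]
r5 m[K→φ0] = [81, 36, 72]
r5 m[K→φ2] = [567, 144, 729]
r5 m[K→φ3] = [567, 324, 648]
r5 m[D→φ1] = [8, 8, 4]
r5 m[D→φ4] = [63, 63, 81]
r5 m[R→φ2] = [1, 1, 1]
r5 m[E→φ0] = [56, 56, 56]
r5 m[E→φ1] = [324, 729, 648]
r5 m[P→φ2] = [1, 1, 1]
r6 m[φ0→K] = [504, 224, 504]
r6 m[φ0→E] = [324, 729, 648]
r6 m[φ1→D] = [4536, 5103, 5832]
r6 m[φ1→E] = [56, 56, 56]
r6 m[φ2→K] = [9, 9, 8]
r6 m[φ2→R] = [4536, 5832, 4536]
r6 m[φ2→P] = [5103, 5832, 5103]
r6 m[φ3→K] = [9, 4, 9]
r6 m[φ4→D] = [8, 8, 4]
r6 m[K→φ0] = [81, 36, 72]
r6 m[K→φ2] = [4536, 896, 4536]
r6 m[K→φ3] = [4536, 2016, 4032]
r6 m[D→φ1] = [8, 8, 4]
r6 m[D→φ4] = [4536, 5103, 5832]
r6 m[R→φ2] = [1, 1, 1]
r6 m[E→φ0] = [56, 56, 56]
r6 m[E→φ1] = [324, 729, 648]
r6 m[P→φ2] = [1, 1, 1]
r7 m[φ0→K] = [504, 224, 504]
r7 m[φ0→E] = [324, 729, 648]
r7 m[φ1→D] = [4536, 5103, 5832]
r7 m[φ1→E] = [56, 56, 56]
r7 m[φ2→K] = [9, 9, 8]
r7 m[φ2→R] = [36288, 40824, 36288]
r7 m[φ2→P] = [40824, 36288, 36288]
r7 m[φ3→K] = [9, 4, 9]
r7 m[φ4→D] = [8, 8, 4]
r7 m[K→φ0] = [81, 36, 72]
r7 m[K→φ2] = [4536, 896, 4536]
r7 m[K→φ3] = [4536, 2016, 4032]
r7 m[D→φ1] = [8, 8, 4]
r7 m[D→φ4] = [4536, 5103, 5832]
r7 m[R→φ2] = [1, 1, 1]
r7 m[E→φ0] = [56, 56, 56]
r7 m[E→φ1] = [324, 729, 648]
r7 m[P→φ2] = [1, 1, 1]
r8 m[φ0→K] = [504, 224, 504]
r8 m[φ0→E] = [324, 729, 648]
r8 m[φ1→D] = [4536, 5103, 5832]
r8 m[φ1→E] = [56, 56, 56]
r8 m[φ2→K] = [9, 9, 8]
r8 m[φ2→R] = [36288, 40824, 36288]
r8 m[φ2→P] = [40824, 36288, 36288]
r8 m[φ3→K] = [9, 4, 9]
r8 m[φ4→D] = [8, 8, 4]
r8 m[K→φ0] = [81, 36, 72]
r8 m[K→φ2] = [4536, 896, 4536]
r8 m[K→φ3] = [4536, 2016, 4032]
r8 m[D→φ1] = [8, 8, 4]
r8 m[D→φ4] = [4536, 5103, 5832]
r8 m[R→φ2] = [1, 1, 1]
r8 m[E→φ0] = [56, 56, 56]
r8 m[E→φ1] = [324, 729, 648]
r8 m[P→φ2] = [1, 1, 1]
fixed point reached at round 8
b[D] = ⊗ incoming = [36288, 40824, 23328]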